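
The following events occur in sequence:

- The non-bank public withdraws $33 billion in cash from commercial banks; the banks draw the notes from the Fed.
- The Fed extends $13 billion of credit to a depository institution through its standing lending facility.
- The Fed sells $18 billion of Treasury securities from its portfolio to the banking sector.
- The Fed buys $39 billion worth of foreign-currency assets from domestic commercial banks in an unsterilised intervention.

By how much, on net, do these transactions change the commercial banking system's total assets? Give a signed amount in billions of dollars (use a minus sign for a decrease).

-$20 billion

Fed balance sheet:
  Assets:      Securities −$18B, Loans to banks +$13B, Foreign assets +$39B
  Liabilities: Bank reserves +$1B, Currency in circulation +$33B
Commercial banking system:
  Assets:      Reserves at CB +$1B, Securities +$18B, Foreign assets −$39B
  Liabilities: Checkable deposits −$33B, Borrowings from CB +$13B
Change in total bank assets = -$20 billion.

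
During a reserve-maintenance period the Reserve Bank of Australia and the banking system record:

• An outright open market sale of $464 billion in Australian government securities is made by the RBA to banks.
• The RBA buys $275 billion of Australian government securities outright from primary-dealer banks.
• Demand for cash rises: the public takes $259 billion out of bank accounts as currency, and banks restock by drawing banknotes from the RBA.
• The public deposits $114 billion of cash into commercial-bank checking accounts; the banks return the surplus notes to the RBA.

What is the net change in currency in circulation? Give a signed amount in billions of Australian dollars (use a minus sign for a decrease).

OMO sale (to banks) $464 billion: no currency enters or leaves circulation → 0.
OMO purchase (from banks) $275 billion: no currency enters or leaves circulation → 0.
Currency withdrawal $259 billion: notes leave the central bank → +$259B.
Currency deposit $114 billion: notes return to the central bank → −$114B.
Net: 0 + 0 + 259 − 114 = +$145 billion.

+$145 billion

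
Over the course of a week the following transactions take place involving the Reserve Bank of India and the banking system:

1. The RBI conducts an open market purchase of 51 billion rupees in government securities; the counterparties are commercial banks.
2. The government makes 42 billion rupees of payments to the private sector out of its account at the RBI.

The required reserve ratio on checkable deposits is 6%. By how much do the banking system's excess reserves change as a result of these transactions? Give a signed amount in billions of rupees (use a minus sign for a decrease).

OMO purchase (from banks) 51 billion rupees: reserves +51B, deposits 0.
Government spending 42 billion rupees: reserves +42B, deposits +42B.
Totals: Δreserves = +93B, Δdeposits = +42B.
Δrequired reserves = 6% × +42B = +2.52B.
Δexcess reserves = Δreserves − Δrequired = +93B − (+2.52B) = +90.48 billion.

+90.48 billion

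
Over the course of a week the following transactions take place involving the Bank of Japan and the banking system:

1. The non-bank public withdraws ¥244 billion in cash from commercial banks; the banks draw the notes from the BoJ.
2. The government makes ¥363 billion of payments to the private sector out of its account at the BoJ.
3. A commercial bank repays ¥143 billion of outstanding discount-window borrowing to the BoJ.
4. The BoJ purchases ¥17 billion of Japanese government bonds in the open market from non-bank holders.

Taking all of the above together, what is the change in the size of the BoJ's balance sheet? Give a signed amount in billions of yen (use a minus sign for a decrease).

-¥126 billion

Currency withdrawal ¥244 billion: only the composition of liabilities changes → 0.
Government spending ¥363 billion: only the composition of liabilities changes → 0.
Discount-window repayment ¥143 billion: a BoJ asset is shed → −¥143B.
Asset purchase (from non-banks) ¥17 billion: a BoJ asset is acquired → +¥17B.
Net: 0 + 0 − 143 + 17 = -¥126 billion.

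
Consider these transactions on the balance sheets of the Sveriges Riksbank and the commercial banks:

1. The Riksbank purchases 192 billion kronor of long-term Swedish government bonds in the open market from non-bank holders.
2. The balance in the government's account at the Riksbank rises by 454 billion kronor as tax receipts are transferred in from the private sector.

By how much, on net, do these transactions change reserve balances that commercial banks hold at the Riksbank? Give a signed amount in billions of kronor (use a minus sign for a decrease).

Asset purchase (from non-banks) 192 billion kronor: the Riksbank pays by crediting reserve accounts → +192B.
Government account inflow 454 billion kronor: funds move from bank reserves into the government account → −454B.
Net: 192 − 454 = -262 billion.

-262 billion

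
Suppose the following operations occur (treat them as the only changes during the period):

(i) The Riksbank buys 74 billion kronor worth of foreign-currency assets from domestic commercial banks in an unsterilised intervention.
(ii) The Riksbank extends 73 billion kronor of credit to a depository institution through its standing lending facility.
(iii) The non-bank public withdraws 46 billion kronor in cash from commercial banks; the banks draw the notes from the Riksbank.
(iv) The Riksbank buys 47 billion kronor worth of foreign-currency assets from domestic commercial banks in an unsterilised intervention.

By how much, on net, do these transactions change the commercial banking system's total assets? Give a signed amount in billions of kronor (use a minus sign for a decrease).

Riksbank balance sheet:
  Assets:      Loans to banks +73B, Foreign assets +121B
  Liabilities: Bank reserves +148B, Currency in circulation +46B
Commercial banking system:
  Assets:      Reserves at CB +148B, Foreign assets −121B
  Liabilities: Checkable deposits −46B, Borrowings from CB +73B
Change in total bank assets = +27 billion.

+27 billion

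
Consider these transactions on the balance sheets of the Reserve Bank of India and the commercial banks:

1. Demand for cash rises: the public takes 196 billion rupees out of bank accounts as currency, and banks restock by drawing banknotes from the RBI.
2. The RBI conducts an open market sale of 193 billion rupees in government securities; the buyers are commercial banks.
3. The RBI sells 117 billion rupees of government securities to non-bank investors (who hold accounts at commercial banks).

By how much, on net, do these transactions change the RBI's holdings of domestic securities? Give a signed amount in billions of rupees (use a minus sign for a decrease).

Currency withdrawal 196 billion rupees: the RBI's securities portfolio is untouched → 0.
OMO sale (to banks) 193 billion rupees: securities removed from the RBI's portfolio → −193B.
Asset sale (to non-banks) 117 billion rupees: securities removed from the RBI's portfolio → −117B.
Net: 0 − 193 − 117 = -310 billion.

-310 billion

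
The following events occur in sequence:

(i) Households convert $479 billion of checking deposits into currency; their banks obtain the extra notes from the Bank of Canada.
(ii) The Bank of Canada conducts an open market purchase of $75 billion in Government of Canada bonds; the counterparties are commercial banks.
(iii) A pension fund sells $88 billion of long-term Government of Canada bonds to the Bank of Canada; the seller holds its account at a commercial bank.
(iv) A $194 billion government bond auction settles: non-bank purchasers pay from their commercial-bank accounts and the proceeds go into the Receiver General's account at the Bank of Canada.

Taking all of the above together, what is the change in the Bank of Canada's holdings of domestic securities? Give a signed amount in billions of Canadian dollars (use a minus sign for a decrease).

Bank of Canada balance sheet:
  Assets:      Securities +$163B
  Liabilities: Bank reserves −$510B, Currency in circulation +$479B, Government deposits +$194B
Commercial banking system:
  Assets:      Reserves at CB −$510B, Securities −$75B
  Liabilities: Checkable deposits −$585B
So the change in the Bank of Canada's holdings of domestic securities is +$163 billion.

+$163 billion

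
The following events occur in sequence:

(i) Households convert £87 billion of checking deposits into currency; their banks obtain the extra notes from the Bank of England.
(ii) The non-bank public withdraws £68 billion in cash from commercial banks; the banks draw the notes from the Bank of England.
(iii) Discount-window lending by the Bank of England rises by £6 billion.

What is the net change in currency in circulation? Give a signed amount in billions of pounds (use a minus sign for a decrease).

+£155 billion

Currency withdrawal £87 billion: notes leave the central bank → +£87B.
Currency withdrawal £68 billion: notes leave the central bank → +£68B.
Discount-window loan £6 billion: no currency enters or leaves circulation → 0.
Net: 87 + 68 + 0 = +£155 billion.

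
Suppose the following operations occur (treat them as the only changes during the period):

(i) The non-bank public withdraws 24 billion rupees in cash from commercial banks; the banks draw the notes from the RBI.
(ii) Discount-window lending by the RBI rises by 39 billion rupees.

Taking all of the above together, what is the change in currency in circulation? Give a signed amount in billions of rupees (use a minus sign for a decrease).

Currency withdrawal 24 billion rupees: notes leave the central bank → +24B.
Discount-window loan 39 billion rupees: no currency enters or leaves circulation → 0.
Net: 24 + 0 = +24 billion.

+24 billion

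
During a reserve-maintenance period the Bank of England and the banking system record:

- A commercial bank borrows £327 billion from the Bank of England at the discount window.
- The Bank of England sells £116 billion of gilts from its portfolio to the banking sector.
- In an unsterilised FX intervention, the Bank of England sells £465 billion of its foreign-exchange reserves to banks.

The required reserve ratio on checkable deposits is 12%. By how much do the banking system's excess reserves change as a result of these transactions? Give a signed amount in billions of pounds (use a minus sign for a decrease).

-£254 billion

Discount-window loan £327 billion: reserves +£327B, deposits 0.
OMO sale (to banks) £116 billion: reserves −£116B, deposits 0.
FX sale £465 billion: reserves −£465B, deposits 0.
Totals: Δreserves = −£254B, Δdeposits = 0.
Δrequired reserves = 12% × 0 = 0.
Δexcess reserves = Δreserves − Δrequired = −£254B − (0) = -£254 billion.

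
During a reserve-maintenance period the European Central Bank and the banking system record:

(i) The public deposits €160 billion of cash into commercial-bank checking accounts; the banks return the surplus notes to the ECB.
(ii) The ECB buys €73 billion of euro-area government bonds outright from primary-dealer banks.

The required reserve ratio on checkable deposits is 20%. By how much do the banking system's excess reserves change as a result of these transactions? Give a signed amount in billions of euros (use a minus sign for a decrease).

+€201 billion

Currency deposit €160 billion: reserves +€160B, deposits +€160B.
OMO purchase (from banks) €73 billion: reserves +€73B, deposits 0.
Totals: Δreserves = +€233B, Δdeposits = +€160B.
Δrequired reserves = 20% × +€160B = +€32B.
Δexcess reserves = Δreserves − Δrequired = +€233B − (+€32B) = +€201 billion.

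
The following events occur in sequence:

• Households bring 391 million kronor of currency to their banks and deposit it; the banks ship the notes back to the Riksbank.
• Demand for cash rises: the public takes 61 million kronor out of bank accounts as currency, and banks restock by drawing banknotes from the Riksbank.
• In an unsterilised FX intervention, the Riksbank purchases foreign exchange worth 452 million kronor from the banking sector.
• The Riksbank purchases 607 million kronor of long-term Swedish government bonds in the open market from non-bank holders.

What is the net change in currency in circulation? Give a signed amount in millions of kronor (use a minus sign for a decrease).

Riksbank balance sheet:
  Assets:      Securities +607M, Foreign assets +452M
  Liabilities: Bank reserves +1389M, Currency in circulation −330M
So the change in currency in circulation is -330 million.

-330 million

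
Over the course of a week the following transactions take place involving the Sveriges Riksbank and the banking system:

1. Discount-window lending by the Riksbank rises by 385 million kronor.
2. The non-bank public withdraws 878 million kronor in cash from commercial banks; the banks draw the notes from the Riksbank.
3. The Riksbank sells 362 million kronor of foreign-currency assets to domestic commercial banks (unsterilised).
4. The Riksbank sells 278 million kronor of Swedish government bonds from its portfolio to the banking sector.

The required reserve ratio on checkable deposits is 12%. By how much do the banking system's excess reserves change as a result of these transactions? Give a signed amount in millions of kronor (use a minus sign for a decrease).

-1027.64 million

Discount-window loan 385 million kronor: reserves +385M, deposits 0.
Currency withdrawal 878 million kronor: reserves −878M, deposits −878M.
FX sale 362 million kronor: reserves −362M, deposits 0.
OMO sale (to banks) 278 million kronor: reserves −278M, deposits 0.
Totals: Δreserves = −1133M, Δdeposits = −878M.
Δrequired reserves = 12% × −878M = −105.36M.
Δexcess reserves = Δreserves − Δrequired = −1133M − (−105.36M) = -1027.64 million.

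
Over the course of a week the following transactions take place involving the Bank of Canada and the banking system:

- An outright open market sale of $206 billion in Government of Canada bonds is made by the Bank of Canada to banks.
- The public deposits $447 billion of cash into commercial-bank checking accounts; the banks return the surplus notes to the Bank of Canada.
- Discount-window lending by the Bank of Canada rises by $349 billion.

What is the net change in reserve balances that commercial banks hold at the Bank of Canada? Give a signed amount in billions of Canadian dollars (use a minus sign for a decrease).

+$590 billion

Bank of Canada balance sheet:
  Assets:      Securities −$206B, Loans to banks +$349B
  Liabilities: Bank reserves +$590B, Currency in circulation −$447B
So the change in reserve balances that commercial banks hold at the Bank of Canada is +$590 billion.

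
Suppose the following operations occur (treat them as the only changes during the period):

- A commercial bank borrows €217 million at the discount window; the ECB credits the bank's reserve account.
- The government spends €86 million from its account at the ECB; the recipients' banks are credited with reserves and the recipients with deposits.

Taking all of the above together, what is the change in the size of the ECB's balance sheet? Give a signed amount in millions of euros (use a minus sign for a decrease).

+€217 million

Discount-window loan €217 million: an ECB asset is acquired → +€217M.
Government spending €86 million: only the composition of liabilities changes → 0.
Net: 217 + 0 = +€217 million.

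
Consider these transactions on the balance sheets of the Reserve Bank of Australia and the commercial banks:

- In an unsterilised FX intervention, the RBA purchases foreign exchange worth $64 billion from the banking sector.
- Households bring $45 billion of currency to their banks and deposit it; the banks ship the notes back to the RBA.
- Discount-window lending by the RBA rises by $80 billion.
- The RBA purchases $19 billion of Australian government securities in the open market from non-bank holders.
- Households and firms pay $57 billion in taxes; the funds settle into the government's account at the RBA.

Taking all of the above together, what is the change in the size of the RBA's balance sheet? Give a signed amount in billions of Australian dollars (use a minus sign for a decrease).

+$163 billion

RBA balance sheet:
  Assets:      Securities +$19B, Loans to banks +$80B, Foreign assets +$64B
  Liabilities: Bank reserves +$151B, Currency in circulation −$45B, Government deposits +$57B
Commercial banking system:
  Assets:      Reserves at CB +$151B, Foreign assets −$64B
  Liabilities: Checkable deposits +$7B, Borrowings from CB +$80B
Change in total RBA assets = +$163 billion.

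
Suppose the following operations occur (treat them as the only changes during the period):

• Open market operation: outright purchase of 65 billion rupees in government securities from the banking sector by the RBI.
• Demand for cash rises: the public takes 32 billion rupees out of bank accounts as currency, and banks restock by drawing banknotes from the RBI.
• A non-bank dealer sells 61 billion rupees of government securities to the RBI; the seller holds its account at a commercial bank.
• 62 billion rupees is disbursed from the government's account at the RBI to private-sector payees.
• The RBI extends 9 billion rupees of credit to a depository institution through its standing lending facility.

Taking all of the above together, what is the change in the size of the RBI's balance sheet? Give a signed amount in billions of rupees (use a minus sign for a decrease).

RBI balance sheet:
  Assets:      Securities +126B, Loans to banks +9B
  Liabilities: Bank reserves +165B, Currency in circulation +32B, Government deposits −62B
Change in total RBI assets = +135 billion.

+135 billion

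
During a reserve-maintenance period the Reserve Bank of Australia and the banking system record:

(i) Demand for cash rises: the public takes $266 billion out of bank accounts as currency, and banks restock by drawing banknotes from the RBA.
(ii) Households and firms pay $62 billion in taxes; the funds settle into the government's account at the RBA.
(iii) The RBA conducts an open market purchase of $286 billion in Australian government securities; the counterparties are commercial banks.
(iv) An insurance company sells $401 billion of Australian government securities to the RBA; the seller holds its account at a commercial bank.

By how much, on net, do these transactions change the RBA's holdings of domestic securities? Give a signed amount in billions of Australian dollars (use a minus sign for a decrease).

+$687 billion

RBA balance sheet:
  Assets:      Securities +$687B
  Liabilities: Bank reserves +$359B, Currency in circulation +$266B, Government deposits +$62B
So the change in the RBA's holdings of domestic securities is +$687 billion.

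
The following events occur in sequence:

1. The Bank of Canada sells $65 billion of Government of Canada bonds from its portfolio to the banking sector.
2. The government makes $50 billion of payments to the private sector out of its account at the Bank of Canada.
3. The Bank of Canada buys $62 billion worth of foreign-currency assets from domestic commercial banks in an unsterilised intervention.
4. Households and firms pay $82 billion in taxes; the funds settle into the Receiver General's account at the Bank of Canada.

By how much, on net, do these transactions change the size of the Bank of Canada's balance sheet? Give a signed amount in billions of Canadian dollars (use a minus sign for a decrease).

Bank of Canada balance sheet:
  Assets:      Securities −$65B, Foreign assets +$62B
  Liabilities: Bank reserves −$35B, Government deposits +$32B
Commercial banking system:
  Assets:      Reserves at CB −$35B, Securities +$65B, Foreign assets −$62B
  Liabilities: Checkable deposits −$32B
Change in total Bank of Canada assets = -$3 billion.

-$3 billion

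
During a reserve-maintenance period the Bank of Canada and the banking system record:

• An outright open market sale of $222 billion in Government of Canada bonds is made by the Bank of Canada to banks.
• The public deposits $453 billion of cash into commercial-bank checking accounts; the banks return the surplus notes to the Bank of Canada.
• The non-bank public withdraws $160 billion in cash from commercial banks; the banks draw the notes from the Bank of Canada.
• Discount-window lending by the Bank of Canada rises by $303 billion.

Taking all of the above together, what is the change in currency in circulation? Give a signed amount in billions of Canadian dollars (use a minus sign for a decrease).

OMO sale (to banks) $222 billion: no currency enters or leaves circulation → 0.
Currency deposit $453 billion: notes return to the central bank → −$453B.
Currency withdrawal $160 billion: notes leave the central bank → +$160B.
Discount-window loan $303 billion: no currency enters or leaves circulation → 0.
Net: 0 − 453 + 160 + 0 = -$293 billion.

-$293 billion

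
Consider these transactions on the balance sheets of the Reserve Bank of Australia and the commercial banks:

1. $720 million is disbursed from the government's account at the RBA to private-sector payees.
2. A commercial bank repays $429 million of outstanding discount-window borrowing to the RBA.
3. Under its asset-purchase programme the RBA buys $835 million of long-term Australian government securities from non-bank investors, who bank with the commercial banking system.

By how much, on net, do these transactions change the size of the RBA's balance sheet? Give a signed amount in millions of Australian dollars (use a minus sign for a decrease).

+$406 million

RBA balance sheet:
  Assets:      Securities +$835M, Loans to banks −$429M
  Liabilities: Bank reserves +$1126M, Government deposits −$720M
Change in total RBA assets = +$406 million.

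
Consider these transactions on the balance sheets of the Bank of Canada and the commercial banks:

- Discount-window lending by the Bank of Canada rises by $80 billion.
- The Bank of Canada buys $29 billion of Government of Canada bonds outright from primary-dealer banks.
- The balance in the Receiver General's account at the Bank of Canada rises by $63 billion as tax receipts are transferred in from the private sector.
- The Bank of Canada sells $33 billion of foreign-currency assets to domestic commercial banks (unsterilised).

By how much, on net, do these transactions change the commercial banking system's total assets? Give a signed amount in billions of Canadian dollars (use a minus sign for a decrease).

+$17 billion

Bank of Canada balance sheet:
  Assets:      Securities +$29B, Loans to banks +$80B, Foreign assets −$33B
  Liabilities: Bank reserves +$13B, Government deposits +$63B
Commercial banking system:
  Assets:      Reserves at CB +$13B, Securities −$29B, Foreign assets +$33B
  Liabilities: Checkable deposits −$63B, Borrowings from CB +$80B
Change in total bank assets = +$17 billion.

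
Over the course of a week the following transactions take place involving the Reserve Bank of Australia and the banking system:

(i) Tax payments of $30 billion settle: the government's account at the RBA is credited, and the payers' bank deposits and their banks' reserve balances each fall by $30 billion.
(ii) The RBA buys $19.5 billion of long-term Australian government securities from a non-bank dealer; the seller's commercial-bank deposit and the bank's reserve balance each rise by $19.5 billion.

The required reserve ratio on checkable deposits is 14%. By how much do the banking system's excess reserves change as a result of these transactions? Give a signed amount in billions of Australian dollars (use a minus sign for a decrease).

Government account inflow $30 billion: reserves −$30B, deposits −$30B.
Asset purchase (from non-banks) $19.5 billion: reserves +$19.5B, deposits +$19.5B.
Totals: Δreserves = −$10.5B, Δdeposits = −$10.5B.
Δrequired reserves = 14% × −$10.5B = −$1.47B.
Δexcess reserves = Δreserves − Δrequired = −$10.5B − (−$1.47B) = -$9.03 billion.

-$9.03 billion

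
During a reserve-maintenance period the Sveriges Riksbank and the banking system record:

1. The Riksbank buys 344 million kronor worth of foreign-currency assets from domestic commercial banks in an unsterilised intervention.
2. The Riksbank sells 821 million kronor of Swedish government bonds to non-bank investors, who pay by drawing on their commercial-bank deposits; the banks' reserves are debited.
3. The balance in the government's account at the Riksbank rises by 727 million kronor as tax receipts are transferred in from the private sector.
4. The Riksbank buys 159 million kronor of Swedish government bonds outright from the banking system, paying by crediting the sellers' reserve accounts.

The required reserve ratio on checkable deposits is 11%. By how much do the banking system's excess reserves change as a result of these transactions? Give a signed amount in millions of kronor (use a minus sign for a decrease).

-874.72 million

FX purchase 344 million kronor: reserves +344M, deposits 0.
Asset sale (to non-banks) 821 million kronor: reserves −821M, deposits −821M.
Government account inflow 727 million kronor: reserves −727M, deposits −727M.
OMO purchase (from banks) 159 million kronor: reserves +159M, deposits 0.
Totals: Δreserves = −1045M, Δdeposits = −1548M.
Δrequired reserves = 11% × −1548M = −170.28M.
Δexcess reserves = Δreserves − Δrequired = −1045M − (−170.28M) = -874.72 million.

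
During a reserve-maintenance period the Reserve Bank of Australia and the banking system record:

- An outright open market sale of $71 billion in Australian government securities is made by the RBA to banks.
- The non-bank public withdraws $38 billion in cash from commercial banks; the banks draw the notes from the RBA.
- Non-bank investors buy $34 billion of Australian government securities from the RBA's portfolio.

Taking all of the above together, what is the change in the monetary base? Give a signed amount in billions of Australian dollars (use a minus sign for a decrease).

OMO sale (to banks) $71 billion: RBA balance sheet contracts → −$71B.
Currency withdrawal $38 billion: just a shift between currency and reserves — both are base money → 0.
Asset sale (to non-banks) $34 billion: RBA balance sheet contracts → −$34B.
Net: −71 + 0 − 34 = -$105 billion.

-$105 billion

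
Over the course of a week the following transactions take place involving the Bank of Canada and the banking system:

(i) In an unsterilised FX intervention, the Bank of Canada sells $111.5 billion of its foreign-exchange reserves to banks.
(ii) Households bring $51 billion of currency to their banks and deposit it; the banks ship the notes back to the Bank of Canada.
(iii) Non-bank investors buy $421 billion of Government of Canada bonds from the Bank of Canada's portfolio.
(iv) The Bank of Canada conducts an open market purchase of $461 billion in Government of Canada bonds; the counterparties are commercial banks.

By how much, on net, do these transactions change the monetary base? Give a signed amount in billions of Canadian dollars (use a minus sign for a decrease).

Bank of Canada balance sheet:
  Assets:      Securities +$40B, Foreign assets −$111.5B
  Liabilities: Bank reserves −$20.5B, Currency in circulation −$51B
Monetary base = currency + reserves: −$51B + (−$20.5B) = -$71.5 billion.

-$71.5 billion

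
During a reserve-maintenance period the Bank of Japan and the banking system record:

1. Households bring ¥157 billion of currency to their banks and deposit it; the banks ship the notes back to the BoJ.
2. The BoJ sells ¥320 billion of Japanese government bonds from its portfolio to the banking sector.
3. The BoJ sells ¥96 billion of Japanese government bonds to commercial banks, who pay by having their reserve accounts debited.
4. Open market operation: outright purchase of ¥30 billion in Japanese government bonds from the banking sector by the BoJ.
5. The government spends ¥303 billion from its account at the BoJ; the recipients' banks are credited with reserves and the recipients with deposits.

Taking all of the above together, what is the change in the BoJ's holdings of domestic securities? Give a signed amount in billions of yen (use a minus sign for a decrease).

Currency deposit ¥157 billion: the BoJ's securities portfolio is untouched → 0.
OMO sale (to banks) ¥320 billion: securities removed from the BoJ's portfolio → −¥320B.
OMO sale (to banks) ¥96 billion: securities removed from the BoJ's portfolio → −¥96B.
OMO purchase (from banks) ¥30 billion: securities added to the BoJ's portfolio → +¥30B.
Government spending ¥303 billion: the BoJ's securities portfolio is untouched → 0.
Net: 0 − 320 − 96 + 30 + 0 = -¥386 billion.

-¥386 billion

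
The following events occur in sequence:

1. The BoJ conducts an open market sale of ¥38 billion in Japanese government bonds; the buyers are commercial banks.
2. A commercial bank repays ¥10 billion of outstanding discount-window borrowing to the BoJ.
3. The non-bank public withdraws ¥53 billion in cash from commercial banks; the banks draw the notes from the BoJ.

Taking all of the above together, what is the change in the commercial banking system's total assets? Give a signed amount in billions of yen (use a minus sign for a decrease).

BoJ balance sheet:
  Assets:      Securities −¥38B, Loans to banks −¥10B
  Liabilities: Bank reserves −¥101B, Currency in circulation +¥53B
Commercial banking system:
  Assets:      Reserves at CB −¥101B, Securities +¥38B
  Liabilities: Checkable deposits −¥53B, Borrowings from CB −¥10B
Change in total bank assets = -¥63 billion.

-¥63 billion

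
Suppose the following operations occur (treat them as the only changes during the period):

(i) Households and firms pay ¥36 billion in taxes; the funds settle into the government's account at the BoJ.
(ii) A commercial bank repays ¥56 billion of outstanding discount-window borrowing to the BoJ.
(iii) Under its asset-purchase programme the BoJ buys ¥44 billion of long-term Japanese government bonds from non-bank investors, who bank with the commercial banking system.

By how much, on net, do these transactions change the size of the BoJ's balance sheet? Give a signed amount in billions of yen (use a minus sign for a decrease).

BoJ balance sheet:
  Assets:      Securities +¥44B, Loans to banks −¥56B
  Liabilities: Bank reserves −¥48B, Government deposits +¥36B
Change in total BoJ assets = -¥12 billion.

-¥12 billion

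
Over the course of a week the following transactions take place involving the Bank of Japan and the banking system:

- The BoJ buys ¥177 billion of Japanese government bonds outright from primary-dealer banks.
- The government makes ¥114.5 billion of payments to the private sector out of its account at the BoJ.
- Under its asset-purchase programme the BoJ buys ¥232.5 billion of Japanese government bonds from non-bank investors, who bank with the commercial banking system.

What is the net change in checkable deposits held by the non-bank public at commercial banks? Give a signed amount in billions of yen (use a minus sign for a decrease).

BoJ balance sheet:
  Assets:      Securities +¥409.5B
  Liabilities: Bank reserves +¥524B, Government deposits −¥114.5B
Commercial banking system:
  Assets:      Reserves at CB +¥524B, Securities −¥177B
  Liabilities: Checkable deposits +¥347B
So the change in checkable deposits held by the non-bank public at commercial banks is +¥347 billion.

+¥347 billion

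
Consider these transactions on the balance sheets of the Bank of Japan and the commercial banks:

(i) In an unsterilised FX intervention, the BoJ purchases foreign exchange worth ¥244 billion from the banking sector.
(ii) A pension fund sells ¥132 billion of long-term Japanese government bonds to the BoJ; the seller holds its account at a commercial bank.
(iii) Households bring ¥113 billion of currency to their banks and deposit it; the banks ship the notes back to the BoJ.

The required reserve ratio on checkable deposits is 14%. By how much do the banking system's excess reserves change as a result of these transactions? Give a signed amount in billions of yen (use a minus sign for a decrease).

+¥454.7 billion

FX purchase ¥244 billion: reserves +¥244B, deposits 0.
Asset purchase (from non-banks) ¥132 billion: reserves +¥132B, deposits +¥132B.
Currency deposit ¥113 billion: reserves +¥113B, deposits +¥113B.
Totals: Δreserves = +¥489B, Δdeposits = +¥245B.
Δrequired reserves = 14% × +¥245B = +¥34.3B.
Δexcess reserves = Δreserves − Δrequired = +¥489B − (+¥34.3B) = +¥454.7 billion.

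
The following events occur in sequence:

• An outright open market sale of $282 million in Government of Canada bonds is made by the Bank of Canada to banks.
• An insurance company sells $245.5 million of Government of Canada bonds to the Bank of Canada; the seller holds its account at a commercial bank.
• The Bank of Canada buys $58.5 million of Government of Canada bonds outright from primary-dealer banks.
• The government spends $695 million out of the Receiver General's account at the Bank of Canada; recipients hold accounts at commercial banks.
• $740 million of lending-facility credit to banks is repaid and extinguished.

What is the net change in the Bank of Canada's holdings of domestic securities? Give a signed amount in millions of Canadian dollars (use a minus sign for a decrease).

+$22 million

Bank of Canada balance sheet:
  Assets:      Securities +$22M, Loans to banks −$740M
  Liabilities: Bank reserves −$23M, Government deposits −$695M
So the change in the Bank of Canada's holdings of domestic securities is +$22 million.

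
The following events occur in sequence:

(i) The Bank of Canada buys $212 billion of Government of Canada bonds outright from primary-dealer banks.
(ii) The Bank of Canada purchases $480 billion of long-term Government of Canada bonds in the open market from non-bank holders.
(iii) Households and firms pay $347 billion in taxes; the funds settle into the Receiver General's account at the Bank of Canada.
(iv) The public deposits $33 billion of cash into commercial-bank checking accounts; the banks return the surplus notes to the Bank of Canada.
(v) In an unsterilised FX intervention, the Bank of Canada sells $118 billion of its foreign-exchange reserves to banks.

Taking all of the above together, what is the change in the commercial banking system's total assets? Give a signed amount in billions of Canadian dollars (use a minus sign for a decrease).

+$166 billion

OMO purchase (from banks) $212 billion: just an asset swap on bank balance sheets → 0.
Asset purchase (from non-banks) $480 billion: bank balance sheets expand → +$480B.
Government account inflow $347 billion: bank balance sheets shrink → −$347B.
Currency deposit $33 billion: bank balance sheets expand → +$33B.
FX sale $118 billion: just an asset swap on bank balance sheets → 0.
Net: 0 + 480 − 347 + 33 + 0 = +$166 billion.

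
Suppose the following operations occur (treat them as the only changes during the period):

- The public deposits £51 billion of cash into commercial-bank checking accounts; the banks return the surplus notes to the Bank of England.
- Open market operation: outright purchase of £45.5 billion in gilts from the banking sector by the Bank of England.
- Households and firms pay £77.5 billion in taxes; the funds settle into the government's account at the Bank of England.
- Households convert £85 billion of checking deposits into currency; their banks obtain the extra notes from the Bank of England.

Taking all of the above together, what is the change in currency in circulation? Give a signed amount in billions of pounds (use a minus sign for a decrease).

+£34 billion

Bank of England balance sheet:
  Assets:      Securities +£45.5B
  Liabilities: Bank reserves −£66B, Currency in circulation +£34B, Government deposits +£77.5B
So the change in currency in circulation is +£34 billion.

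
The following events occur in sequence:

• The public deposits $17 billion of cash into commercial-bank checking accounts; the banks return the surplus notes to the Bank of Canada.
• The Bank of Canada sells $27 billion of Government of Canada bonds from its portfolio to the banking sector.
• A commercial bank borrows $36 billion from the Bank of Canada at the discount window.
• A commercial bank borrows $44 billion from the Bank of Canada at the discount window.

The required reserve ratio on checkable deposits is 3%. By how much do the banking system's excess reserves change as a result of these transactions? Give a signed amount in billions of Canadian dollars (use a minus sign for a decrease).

Currency deposit $17 billion: reserves +$17B, deposits +$17B.
OMO sale (to banks) $27 billion: reserves −$27B, deposits 0.
Discount-window loan $36 billion: reserves +$36B, deposits 0.
Discount-window loan $44 billion: reserves +$44B, deposits 0.
Totals: Δreserves = +$70B, Δdeposits = +$17B.
Δrequired reserves = 3% × +$17B = +$0.51B.
Δexcess reserves = Δreserves − Δrequired = +$70B − (+$0.51B) = +$69.49 billion.

+$69.49 billion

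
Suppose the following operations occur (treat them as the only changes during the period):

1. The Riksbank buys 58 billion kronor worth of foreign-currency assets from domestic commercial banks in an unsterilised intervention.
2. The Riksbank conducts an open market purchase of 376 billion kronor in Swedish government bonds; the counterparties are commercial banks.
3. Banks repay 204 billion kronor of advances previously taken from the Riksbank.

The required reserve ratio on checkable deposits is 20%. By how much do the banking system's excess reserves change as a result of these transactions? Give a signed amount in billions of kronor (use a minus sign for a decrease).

FX purchase 58 billion kronor: reserves +58B, deposits 0.
OMO purchase (from banks) 376 billion kronor: reserves +376B, deposits 0.
Discount-window repayment 204 billion kronor: reserves −204B, deposits 0.
Totals: Δreserves = +230B, Δdeposits = 0.
Δrequired reserves = 20% × 0 = 0.
Δexcess reserves = Δreserves − Δrequired = +230B − (0) = +230 billion.

+230 billion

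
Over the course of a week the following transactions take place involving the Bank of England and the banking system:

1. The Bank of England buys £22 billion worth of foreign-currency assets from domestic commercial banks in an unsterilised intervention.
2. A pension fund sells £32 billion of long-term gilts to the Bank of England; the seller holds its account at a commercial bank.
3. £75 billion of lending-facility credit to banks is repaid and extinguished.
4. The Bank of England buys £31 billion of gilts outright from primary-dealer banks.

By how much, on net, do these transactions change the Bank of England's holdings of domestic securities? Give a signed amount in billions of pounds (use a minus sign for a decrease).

FX purchase £22 billion: the Bank of England's securities portfolio is untouched → 0.
Asset purchase (from non-banks) £32 billion: securities added to the Bank of England's portfolio → +£32B.
Discount-window repayment £75 billion: the Bank of England's securities portfolio is untouched → 0.
OMO purchase (from banks) £31 billion: securities added to the Bank of England's portfolio → +£31B.
Net: 0 + 32 + 0 + 31 = +£63 billion.

+£63 billion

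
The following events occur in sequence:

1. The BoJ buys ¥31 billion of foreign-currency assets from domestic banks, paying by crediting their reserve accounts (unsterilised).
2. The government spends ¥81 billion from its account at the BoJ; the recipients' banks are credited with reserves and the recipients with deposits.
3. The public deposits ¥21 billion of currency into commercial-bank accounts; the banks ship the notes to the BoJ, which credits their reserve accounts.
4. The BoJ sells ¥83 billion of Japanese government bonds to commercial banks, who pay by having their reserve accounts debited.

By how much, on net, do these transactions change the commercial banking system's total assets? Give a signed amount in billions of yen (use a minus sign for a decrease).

+¥102 billion

FX purchase ¥31 billion: just an asset swap on bank balance sheets → 0.
Government spending ¥81 billion: bank balance sheets expand → +¥81B.
Currency deposit ¥21 billion: bank balance sheets expand → +¥21B.
OMO sale (to banks) ¥83 billion: just an asset swap on bank balance sheets → 0.
Net: 0 + 81 + 21 + 0 = +¥102 billion.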